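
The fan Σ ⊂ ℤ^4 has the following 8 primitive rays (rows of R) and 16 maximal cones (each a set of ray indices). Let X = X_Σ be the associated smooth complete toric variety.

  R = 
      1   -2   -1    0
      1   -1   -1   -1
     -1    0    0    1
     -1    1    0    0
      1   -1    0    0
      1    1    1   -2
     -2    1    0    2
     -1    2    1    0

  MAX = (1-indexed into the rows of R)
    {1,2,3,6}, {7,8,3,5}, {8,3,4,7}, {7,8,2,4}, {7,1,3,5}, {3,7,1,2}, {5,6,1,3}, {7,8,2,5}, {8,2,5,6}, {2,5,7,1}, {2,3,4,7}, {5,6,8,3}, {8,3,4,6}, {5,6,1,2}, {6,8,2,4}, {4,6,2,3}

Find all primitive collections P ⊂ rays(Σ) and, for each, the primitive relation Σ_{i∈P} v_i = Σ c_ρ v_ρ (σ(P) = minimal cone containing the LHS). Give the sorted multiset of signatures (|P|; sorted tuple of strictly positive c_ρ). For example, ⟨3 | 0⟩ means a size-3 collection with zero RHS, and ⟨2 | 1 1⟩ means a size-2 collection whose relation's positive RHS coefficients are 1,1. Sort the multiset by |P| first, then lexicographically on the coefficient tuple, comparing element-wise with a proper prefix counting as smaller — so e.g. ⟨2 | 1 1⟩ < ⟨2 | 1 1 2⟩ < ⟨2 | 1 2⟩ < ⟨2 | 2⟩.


|primitive collections| = 6. Relations:

  {1,8}:  v_{1} + v_{8} = 0  so sig = ⟨2 | 0⟩
  {4,5}:  v_{4} + v_{5} = 0  so sig = ⟨2 | 0⟩
  {6,7}:  v_{6} + v_{7} = v_{8}  so sig = ⟨2 | 1⟩
  {1,4}:  v_{1} + v_{4} = v_{2} + v_{3}  so sig = ⟨2 | 1 1⟩
  {2,3,5}:  v_{2} + v_{3} + v_{5} = v_{1}  so sig = ⟨3 | 1⟩
  {2,3,8}:  v_{2} + v_{3} + v_{8} = v_{4}  so sig = ⟨3 | 1⟩

Sorted signature multiset PRS(X):
    |P|=2: 4 collections, coeffs (), (), (1), (1,1)
    |P|=3: 2 collections, coeffs (1), (1)


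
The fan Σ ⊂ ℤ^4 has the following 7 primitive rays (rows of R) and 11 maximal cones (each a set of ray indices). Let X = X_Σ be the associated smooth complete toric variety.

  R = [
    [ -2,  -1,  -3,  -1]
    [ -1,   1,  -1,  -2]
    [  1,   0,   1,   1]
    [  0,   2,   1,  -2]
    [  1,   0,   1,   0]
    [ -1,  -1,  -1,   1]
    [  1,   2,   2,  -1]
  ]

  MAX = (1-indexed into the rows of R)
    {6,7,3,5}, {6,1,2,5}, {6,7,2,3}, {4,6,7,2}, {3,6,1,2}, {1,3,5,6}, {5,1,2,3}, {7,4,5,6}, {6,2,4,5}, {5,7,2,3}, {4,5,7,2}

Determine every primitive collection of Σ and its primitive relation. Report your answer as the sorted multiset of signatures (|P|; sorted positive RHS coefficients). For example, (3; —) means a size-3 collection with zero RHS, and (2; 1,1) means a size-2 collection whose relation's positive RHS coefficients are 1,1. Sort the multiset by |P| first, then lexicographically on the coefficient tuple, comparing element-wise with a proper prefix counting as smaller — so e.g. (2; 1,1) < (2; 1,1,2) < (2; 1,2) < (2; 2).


Δ(Σ) — 7 vertices, 5 min non-faces:

  {1,7}:  v_{1} + v_{7} = v_{2}  ⇒ sig = (2; 1)
  {3,4}:  v_{3} + v_{4} = v_{7}  ⇒ sig = (2; 1)
  {1,4}:  v_{1} + v_{4} = 2·v_{2} + v_{5} + v_{6}  ⇒ sig = (2; 1,1,2)
  {2,3,5,6}:  v_{2} + v_{3} + v_{5} + v_{6} = 0  ⇒ sig = (4; —)
  {2,5,6,7}:  v_{2} + v_{5} + v_{6} + v_{7} = v_{4}  ⇒ sig = (4; 1)

so the primitive-relation signature multiset is
    (2; 1)
    (2; 1)
    (2; 1,1,2)
    (4; —)
    (4; 1)


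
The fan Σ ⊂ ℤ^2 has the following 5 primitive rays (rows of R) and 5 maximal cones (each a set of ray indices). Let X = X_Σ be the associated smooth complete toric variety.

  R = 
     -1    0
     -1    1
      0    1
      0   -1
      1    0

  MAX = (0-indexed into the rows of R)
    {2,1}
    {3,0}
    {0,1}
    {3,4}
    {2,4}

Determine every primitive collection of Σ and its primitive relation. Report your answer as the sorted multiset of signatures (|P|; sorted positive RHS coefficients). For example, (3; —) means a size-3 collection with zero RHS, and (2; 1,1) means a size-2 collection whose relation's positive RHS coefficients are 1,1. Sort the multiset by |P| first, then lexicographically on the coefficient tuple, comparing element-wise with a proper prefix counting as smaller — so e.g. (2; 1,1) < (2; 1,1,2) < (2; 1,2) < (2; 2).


Σ has 5 primitive collections:

  • {0,4}:  v_{0} + v_{4} = 0  ⟹  sig = (2; —)
  • {2,3}:  v_{2} + v_{3} = 0  ⟹  sig = (2; —)
  • {0,2}:  v_{0} + v_{2} = v_{1}  ⟹  sig = (2; 1)
  • {1,3}:  v_{1} + v_{3} = v_{0}  ⟹  sig = (2; 1)
  • {1,4}:  v_{1} + v_{4} = v_{2}  ⟹  sig = (2; 1)

Hence PRS(X_Σ) =
    |P|=2: 5 collections, coeffs (), (), (1), (1), (1)


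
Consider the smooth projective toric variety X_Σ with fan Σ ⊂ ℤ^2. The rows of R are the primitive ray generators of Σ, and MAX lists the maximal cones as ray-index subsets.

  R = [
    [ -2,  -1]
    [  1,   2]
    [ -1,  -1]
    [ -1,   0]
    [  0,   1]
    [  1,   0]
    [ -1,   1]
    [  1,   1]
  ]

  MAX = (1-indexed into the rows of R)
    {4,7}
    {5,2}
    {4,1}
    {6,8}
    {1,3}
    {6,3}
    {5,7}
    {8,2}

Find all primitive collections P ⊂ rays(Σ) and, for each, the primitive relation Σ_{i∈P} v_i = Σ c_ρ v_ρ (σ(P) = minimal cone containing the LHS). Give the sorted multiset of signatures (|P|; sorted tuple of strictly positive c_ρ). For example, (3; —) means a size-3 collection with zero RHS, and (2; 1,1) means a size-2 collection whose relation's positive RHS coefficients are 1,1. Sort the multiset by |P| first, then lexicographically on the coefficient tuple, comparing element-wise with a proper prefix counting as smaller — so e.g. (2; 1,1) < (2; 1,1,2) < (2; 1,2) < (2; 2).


Σ has 20 primitive collections:

  P={3,8}:  v_{3} + v_{8} = 0  ⟹  sig = (2; —)
  P={4,6}:  v_{4} + v_{6} = 0  ⟹  sig = (2; —)
  P={1,2}:  v_{1} + v_{2} = v_{7}  ⟹  sig = (2; 1)
  P={1,6}:  v_{1} + v_{6} = v_{3}  ⟹  sig = (2; 1)
  P={1,8}:  v_{1} + v_{8} = v_{4}  ⟹  sig = (2; 1)
  P={2,3}:  v_{2} + v_{3} = v_{5}  ⟹  sig = (2; 1)
  P={3,4}:  v_{3} + v_{4} = v_{1}  ⟹  sig = (2; 1)
  P={3,5}:  v_{3} + v_{5} = v_{4}  ⟹  sig = (2; 1)
  P={4,5}:  v_{4} + v_{5} = v_{7}  ⟹  sig = (2; 1)
  P={4,8}:  v_{4} + v_{8} = v_{5}  ⟹  sig = (2; 1)
  P={5,6}:  v_{5} + v_{6} = v_{8}  ⟹  sig = (2; 1)
  P={5,8}:  v_{5} + v_{8} = v_{2}  ⟹  sig = (2; 1)
  P={6,7}:  v_{6} + v_{7} = v_{5}  ⟹  sig = (2; 1)
  P={1,5}:  v_{1} + v_{5} = 2·v_{4}  ⟹  sig = (2; 2)
  P={2,4}:  v_{2} + v_{4} = 2·v_{5}  ⟹  sig = (2; 2)
  P={2,6}:  v_{2} + v_{6} = 2·v_{8}  ⟹  sig = (2; 2)
  P={3,7}:  v_{3} + v_{7} = 2·v_{4}  ⟹  sig = (2; 2)
  P={7,8}:  v_{7} + v_{8} = 2·v_{5}  ⟹  sig = (2; 2)
  P={1,7}:  v_{1} + v_{7} = 3·v_{4}  ⟹  sig = (2; 3)
  P={2,7}:  v_{2} + v_{7} = 3·v_{5}  ⟹  sig = (2; 3)

Hence PRS(X_Σ) =
    |P|=2: 20 collections, coeffs (), (), (1), (1), (1), (1), (1), (1), (1), (1), (1), (1), (1), (2), (2), (2), (2), (2), (3), (3)


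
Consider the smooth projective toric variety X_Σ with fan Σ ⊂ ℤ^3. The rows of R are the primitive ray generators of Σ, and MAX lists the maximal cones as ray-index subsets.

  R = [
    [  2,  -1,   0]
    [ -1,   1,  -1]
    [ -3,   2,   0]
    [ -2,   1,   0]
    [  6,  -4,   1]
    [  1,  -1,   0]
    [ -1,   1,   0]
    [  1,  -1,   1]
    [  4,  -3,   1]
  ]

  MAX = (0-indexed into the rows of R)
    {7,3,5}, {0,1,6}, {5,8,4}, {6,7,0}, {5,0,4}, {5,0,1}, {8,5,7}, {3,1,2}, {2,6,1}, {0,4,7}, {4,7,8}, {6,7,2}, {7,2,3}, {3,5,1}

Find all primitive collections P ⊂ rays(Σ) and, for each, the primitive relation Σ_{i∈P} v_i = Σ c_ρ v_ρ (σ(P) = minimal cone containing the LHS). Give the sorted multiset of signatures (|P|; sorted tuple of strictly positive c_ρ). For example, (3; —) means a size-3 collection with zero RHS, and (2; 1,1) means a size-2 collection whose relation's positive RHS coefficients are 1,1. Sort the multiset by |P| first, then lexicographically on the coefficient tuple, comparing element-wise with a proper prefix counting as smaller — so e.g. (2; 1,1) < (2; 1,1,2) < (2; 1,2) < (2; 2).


17 collections generate NE(X_Σ); each relation:

  P = {0,3}:  v_{0} + v_{3} = 0 ; sig = (2; —)
  P = {1,7}:  v_{1} + v_{7} = 0 ; sig = (2; —)
  P = {5,6}:  v_{5} + v_{6} = 0 ; sig = (2; —)
  P = {0,2}:  v_{0} + v_{2} = v_{6} ; sig = (2; 1)
  P = {0,8}:  v_{0} + v_{8} = v_{4} ; sig = (2; 1)
  P = {2,5}:  v_{2} + v_{5} = v_{3} ; sig = (2; 1)
  P = {2,8}:  v_{2} + v_{8} = v_{7} ; sig = (2; 1)
  P = {3,4}:  v_{3} + v_{4} = v_{8} ; sig = (2; 1)
  P = {3,6}:  v_{3} + v_{6} = v_{2} ; sig = (2; 1)
  P = {1,8}:  v_{1} + v_{8} = v_{0} + v_{5} ; sig = (2; 1,1)
  P = {2,4}:  v_{2} + v_{4} = v_{0} + v_{7} ; sig = (2; 1,1)
  P = {3,8}:  v_{3} + v_{8} = v_{5} + v_{7} ; sig = (2; 1,1)
  P = {6,8}:  v_{6} + v_{8} = v_{0} + v_{7} ; sig = (2; 1,1)
  P = {1,4}:  v_{1} + v_{4} = 2·v_{0} + v_{5} ; sig = (2; 1,2)
  P = {4,6}:  v_{4} + v_{6} = 2·v_{0} + v_{7} ; sig = (2; 1,2)
  P = {0,5,7}:  v_{0} + v_{5} + v_{7} = v_{8} ; sig = (3; 1)
  P = {4,5,7}:  v_{4} + v_{5} + v_{7} = 2·v_{8} ; sig = (3; 2)

Signatures (|P|; sorted positive RHS coefficients), sorted:
    |P|=2: 15 collections, coeffs (), (), (), (1), (1), (1), (1), (1), (1), (1,1), (1,1), (1,1), (1,1), (1,2), (1,2)
    |P|=3: 2 collections, coeffs (1), (2)


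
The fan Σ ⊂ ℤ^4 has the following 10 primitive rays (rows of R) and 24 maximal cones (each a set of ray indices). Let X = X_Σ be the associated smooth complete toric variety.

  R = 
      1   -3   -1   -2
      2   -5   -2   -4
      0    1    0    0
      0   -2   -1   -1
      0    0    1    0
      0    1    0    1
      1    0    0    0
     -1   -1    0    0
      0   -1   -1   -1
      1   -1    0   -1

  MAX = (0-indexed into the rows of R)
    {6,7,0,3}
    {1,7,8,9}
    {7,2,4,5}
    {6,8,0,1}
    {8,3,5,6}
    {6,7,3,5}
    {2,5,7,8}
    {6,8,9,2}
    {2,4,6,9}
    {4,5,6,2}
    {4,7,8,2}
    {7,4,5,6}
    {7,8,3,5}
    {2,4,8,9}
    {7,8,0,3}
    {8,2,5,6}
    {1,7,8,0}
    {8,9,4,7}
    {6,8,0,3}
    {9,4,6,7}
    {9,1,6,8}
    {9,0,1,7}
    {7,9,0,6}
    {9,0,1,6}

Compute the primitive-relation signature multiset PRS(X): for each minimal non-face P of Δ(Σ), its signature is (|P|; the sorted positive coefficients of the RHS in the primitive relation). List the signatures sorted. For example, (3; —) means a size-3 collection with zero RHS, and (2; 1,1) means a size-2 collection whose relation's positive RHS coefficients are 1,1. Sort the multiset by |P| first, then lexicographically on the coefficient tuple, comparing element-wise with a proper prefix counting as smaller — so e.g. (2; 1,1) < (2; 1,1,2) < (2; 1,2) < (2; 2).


18 minimal non-faces of Δ(Σ) (on 10 rays):

  P = {2,3}:  v_{2} + v_{3} = v_{8}  ⟹  sig = (2; 1)
  P = {3,9}:  v_{3} + v_{9} = v_{0}  ⟹  sig = (2; 1)
  P = {5,9}:  v_{5} + v_{9} = v_{6}  ⟹  sig = (2; 1)
  P = {0,2}:  v_{0} + v_{2} = v_{8} + v_{9}  ⟹  sig = (2; 1,1)
  P = {0,5}:  v_{0} + v_{5} = v_{3} + v_{6}  ⟹  sig = (2; 1,1)
  P = {3,4}:  v_{3} + v_{4} = v_{7} + v_{9}  ⟹  sig = (2; 1,1)
  P = {1,5}:  v_{1} + v_{5} = v_{0} + v_{6} + v_{8}  ⟹  sig = (2; 1,1,1)
  P = {1,4}:  v_{1} + v_{4} = v_{7} + v_{8} + 3·v_{9}  ⟹  sig = (2; 1,1,3)
  P = {0,4}:  v_{0} + v_{4} = v_{7} + 2·v_{9}  ⟹  sig = (2; 1,2)
  P = {1,3}:  v_{1} + v_{3} = 2·v_{0} + v_{8}  ⟹  sig = (2; 1,2)
  P = {1,2}:  v_{1} + v_{2} = 2·v_{8} + 2·v_{9}  ⟹  sig = (2; 2,2)
  P = {2,6,7}:  v_{2} + v_{6} + v_{7} = 0  ⟹  sig = (3; —)
  P = {4,5,8}:  v_{4} + v_{5} + v_{8} = 0  ⟹  sig = (3; —)
  P = {0,8,9}:  v_{0} + v_{8} + v_{9} = v_{1}  ⟹  sig = (3; 1)
  P = {4,6,8}:  v_{4} + v_{6} + v_{8} = v_{9}  ⟹  sig = (3; 1)
  P = {6,7,8}:  v_{6} + v_{7} + v_{8} = v_{3}  ⟹  sig = (3; 1)
  P = {2,7,9}:  v_{2} + v_{7} + v_{9} = v_{4} + v_{8}  ⟹  sig = (3; 1,1)
  P = {1,6,7}:  v_{1} + v_{6} + v_{7} = 2·v_{0}  ⟹  sig = (3; 2)

Hence PRS(X_Σ) =
[(2; 1), (2; 1), (2; 1), (2; 1,1), (2; 1,1), (2; 1,1), (2; 1,1,1), (2; 1,1,3), (2; 1,2), (2; 1,2), (2; 2,2), (3; —), (3; —), (3; 1), (3; 1), (3; 1), (3; 1,1), (3; 2)]


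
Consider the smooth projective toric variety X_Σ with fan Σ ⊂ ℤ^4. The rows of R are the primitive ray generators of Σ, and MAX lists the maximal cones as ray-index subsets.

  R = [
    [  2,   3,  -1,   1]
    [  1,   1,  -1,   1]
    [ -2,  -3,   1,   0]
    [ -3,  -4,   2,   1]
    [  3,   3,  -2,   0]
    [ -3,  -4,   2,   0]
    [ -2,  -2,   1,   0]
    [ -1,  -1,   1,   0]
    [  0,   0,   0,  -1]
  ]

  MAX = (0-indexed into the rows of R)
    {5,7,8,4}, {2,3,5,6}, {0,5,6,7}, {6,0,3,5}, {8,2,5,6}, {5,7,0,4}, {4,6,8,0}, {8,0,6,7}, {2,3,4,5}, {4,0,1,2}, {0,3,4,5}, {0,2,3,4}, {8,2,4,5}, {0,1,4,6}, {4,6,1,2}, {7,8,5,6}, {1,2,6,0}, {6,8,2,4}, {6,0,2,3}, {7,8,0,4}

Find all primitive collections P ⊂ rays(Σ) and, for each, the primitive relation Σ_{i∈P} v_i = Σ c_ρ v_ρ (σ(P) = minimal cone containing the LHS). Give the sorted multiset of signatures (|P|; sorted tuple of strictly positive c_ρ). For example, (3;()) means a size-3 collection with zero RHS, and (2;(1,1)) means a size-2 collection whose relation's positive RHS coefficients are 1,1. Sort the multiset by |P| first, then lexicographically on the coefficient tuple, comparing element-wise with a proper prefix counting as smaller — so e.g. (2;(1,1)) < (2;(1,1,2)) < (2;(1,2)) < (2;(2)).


14 minimal non-faces of Δ(Σ) (on 9 rays):

  P = {2,7}:  v_{2} + v_{7} = v_{5}  →  sig = (2;(1))
  P = {3,8}:  v_{3} + v_{8} = v_{5}  →  sig = (2;(1))
  P = {1,7}:  v_{1} + v_{7} = v_{0} + v_{2}  →  sig = (2;(1,1))
  P = {1,8}:  v_{1} + v_{8} = v_{4} + v_{6}  →  sig = (2;(1,1))
  P = {1,5}:  v_{1} + v_{5} = v_{0} + 2·v_{2}  →  sig = (2;(1,2))
  P = {3,7}:  v_{3} + v_{7} = v_{0} + 2·v_{5}  →  sig = (2;(1,2))
  P = {1,3}:  v_{1} + v_{3} = 2·v_{0} + 3·v_{2}  →  sig = (2;(2,3))
  P = {0,2,8}:  v_{0} + v_{2} + v_{8} = 0  →  sig = (3;())
  P = {4,6,7}:  v_{4} + v_{6} + v_{7} = 0  →  sig = (3;())
  P = {0,2,5}:  v_{0} + v_{2} + v_{5} = v_{3}  →  sig = (3;(1))
  P = {0,5,8}:  v_{0} + v_{5} + v_{8} = v_{7}  →  sig = (3;(1))
  P = {4,5,6}:  v_{4} + v_{5} + v_{6} = v_{2}  →  sig = (3;(1))
  P = {3,4,6}:  v_{3} + v_{4} + v_{6} = v_{0} + 2·v_{2}  →  sig = (3;(1,2))
  P = {0,2,4,6}:  v_{0} + v_{2} + v_{4} + v_{6} = v_{1}  →  sig = (4;(1))

so the primitive-relation signature multiset is
    |P|=2: 7 collections, coeffs (1), (1), (1,1), (1,1), (1,2), (1,2), (2,3)
    |P|=3: 6 collections, coeffs (), (), (1), (1), (1), (1,2)
    |P|=4: 1 collection, coeffs (1)


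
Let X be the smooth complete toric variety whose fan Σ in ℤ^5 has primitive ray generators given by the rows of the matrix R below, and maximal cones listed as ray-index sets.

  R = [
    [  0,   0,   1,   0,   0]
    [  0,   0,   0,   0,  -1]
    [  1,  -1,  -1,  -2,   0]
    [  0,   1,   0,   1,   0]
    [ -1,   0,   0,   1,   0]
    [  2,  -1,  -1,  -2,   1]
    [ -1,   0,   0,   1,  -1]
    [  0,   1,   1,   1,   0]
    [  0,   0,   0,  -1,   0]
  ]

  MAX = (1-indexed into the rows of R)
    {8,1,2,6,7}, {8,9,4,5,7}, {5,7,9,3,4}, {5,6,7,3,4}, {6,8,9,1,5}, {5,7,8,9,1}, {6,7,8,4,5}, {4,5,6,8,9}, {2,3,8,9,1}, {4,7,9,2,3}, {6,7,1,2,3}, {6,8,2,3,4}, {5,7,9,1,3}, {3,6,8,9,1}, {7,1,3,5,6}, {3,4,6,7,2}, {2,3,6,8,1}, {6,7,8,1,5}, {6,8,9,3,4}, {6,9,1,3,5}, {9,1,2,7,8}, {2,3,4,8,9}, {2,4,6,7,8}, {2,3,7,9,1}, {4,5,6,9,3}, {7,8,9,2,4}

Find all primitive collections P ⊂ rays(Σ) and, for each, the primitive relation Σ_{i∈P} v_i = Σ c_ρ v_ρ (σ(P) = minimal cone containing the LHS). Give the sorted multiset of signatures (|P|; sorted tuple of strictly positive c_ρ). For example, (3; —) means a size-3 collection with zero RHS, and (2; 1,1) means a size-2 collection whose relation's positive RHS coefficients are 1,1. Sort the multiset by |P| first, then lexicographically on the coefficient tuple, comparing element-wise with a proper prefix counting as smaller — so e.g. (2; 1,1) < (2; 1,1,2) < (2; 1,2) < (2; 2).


The 6 primitive collections of Σ (r=9, n=5):

  • {1,4}:  v_{1} + v_{4} = v_{8}  →  sig = (2; 1)
  • {2,5}:  v_{2} + v_{5} = v_{7}  →  sig = (2; 1)
  • {3,5,8}:  v_{3} + v_{5} + v_{8} = 0  →  sig = (3; —)
  • {3,7,8}:  v_{3} + v_{7} + v_{8} = v_{2}  →  sig = (3; 1)
  • {6,7,9}:  v_{6} + v_{7} + v_{9} = v_{3}  →  sig = (3; 1)
  • {2,6,9}:  v_{2} + v_{6} + v_{9} = 2·v_{3} + v_{8}  →  sig = (3; 1,2)

Sorted signature multiset PRS(X):
    (2; 1)
    (2; 1)
    (3; —)
    (3; 1)
    (3; 1)
    (3; 1,2)


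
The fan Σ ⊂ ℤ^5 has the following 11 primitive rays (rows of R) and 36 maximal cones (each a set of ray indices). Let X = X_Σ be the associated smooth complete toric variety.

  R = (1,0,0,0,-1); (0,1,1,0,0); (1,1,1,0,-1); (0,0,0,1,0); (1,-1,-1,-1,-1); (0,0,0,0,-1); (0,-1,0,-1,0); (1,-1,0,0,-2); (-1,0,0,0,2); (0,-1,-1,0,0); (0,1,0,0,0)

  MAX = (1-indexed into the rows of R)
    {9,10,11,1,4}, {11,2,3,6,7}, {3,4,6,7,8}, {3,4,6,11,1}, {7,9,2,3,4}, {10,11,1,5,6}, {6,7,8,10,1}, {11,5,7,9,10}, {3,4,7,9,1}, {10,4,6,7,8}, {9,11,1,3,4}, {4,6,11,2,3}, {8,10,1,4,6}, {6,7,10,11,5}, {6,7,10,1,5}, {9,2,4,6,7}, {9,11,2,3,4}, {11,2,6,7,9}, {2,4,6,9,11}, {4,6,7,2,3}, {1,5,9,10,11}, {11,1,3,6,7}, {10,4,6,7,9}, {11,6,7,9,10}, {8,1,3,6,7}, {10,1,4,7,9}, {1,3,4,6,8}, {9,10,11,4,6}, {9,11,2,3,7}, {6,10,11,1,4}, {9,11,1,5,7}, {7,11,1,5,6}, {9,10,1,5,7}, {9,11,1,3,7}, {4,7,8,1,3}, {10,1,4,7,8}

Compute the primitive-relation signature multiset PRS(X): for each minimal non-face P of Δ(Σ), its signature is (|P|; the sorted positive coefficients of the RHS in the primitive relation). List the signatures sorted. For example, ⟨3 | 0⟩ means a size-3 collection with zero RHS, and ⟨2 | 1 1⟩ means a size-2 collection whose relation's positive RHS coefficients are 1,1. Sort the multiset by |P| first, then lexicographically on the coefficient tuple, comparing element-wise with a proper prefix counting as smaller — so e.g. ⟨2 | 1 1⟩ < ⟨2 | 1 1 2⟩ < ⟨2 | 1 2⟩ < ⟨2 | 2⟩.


Δ(Σ) — 11 vertices, 16 min non-faces:

  • {2,10}:  v_{2} + v_{10} = 0  ⇒ sig = ⟨2 | 0⟩
  • {1,2}:  v_{1} + v_{2} = v_{3}  ⇒ sig = ⟨2 | 1⟩
  • {3,10}:  v_{3} + v_{10} = v_{1}  ⇒ sig = ⟨2 | 1⟩
  • {4,5}:  v_{4} + v_{5} = v_{1} + v_{10}  ⇒ sig = ⟨2 | 1 1⟩
  • {8,9}:  v_{8} + v_{9} = v_{4} + v_{7}  ⇒ sig = ⟨2 | 1 1⟩
  • {8,11}:  v_{8} + v_{11} = v_{1} + v_{6}  ⇒ sig = ⟨2 | 1 1⟩
  • {2,5}:  v_{2} + v_{5} = v_{1} + v_{7} + v_{11}  ⇒ sig = ⟨2 | 1 1 1⟩
  • {2,8}:  v_{2} + v_{8} = v_{3} + v_{4} + v_{6} + v_{7}  ⇒ sig = ⟨2 | 1 1 1 1⟩
  • {5,8}:  v_{5} + v_{8} = 2·v_{1} + v_{6} + v_{7} + v_{10}  ⇒ sig = ⟨2 | 1 1 1 2⟩
  • {3,5}:  v_{3} + v_{5} = 2·v_{1} + v_{7} + v_{11}  ⇒ sig = ⟨2 | 1 1 2⟩
  • {1,6,9}:  v_{1} + v_{6} + v_{9} = 0  ⇒ sig = ⟨3 | 0⟩
  • {4,7,11}:  v_{4} + v_{7} + v_{11} = 0  ⇒ sig = ⟨3 | 0⟩
  • {3,6,9}:  v_{3} + v_{6} + v_{9} = v_{2}  ⇒ sig = ⟨3 | 1⟩
  • {5,6,9}:  v_{5} + v_{6} + v_{9} = v_{7} + v_{10} + v_{11}  ⇒ sig = ⟨3 | 1 1 1⟩
  • {1,4,6,7}:  v_{1} + v_{4} + v_{6} + v_{7} = v_{8}  ⇒ sig = ⟨4 | 1⟩
  • {1,7,10,11}:  v_{1} + v_{7} + v_{10} + v_{11} = v_{5}  ⇒ sig = ⟨4 | 1⟩

Sorted signature multiset PRS(X):
    ⟨2 | 0⟩
    ⟨2 | 1⟩
    ⟨2 | 1⟩
    ⟨2 | 1 1⟩
    ⟨2 | 1 1⟩
    ⟨2 | 1 1⟩
    ⟨2 | 1 1 1⟩
    ⟨2 | 1 1 1 1⟩
    ⟨2 | 1 1 1 2⟩
    ⟨2 | 1 1 2⟩
    ⟨3 | 0⟩
    ⟨3 | 0⟩
    ⟨3 | 1⟩
    ⟨3 | 1 1 1⟩
    ⟨4 | 1⟩
    ⟨4 | 1⟩


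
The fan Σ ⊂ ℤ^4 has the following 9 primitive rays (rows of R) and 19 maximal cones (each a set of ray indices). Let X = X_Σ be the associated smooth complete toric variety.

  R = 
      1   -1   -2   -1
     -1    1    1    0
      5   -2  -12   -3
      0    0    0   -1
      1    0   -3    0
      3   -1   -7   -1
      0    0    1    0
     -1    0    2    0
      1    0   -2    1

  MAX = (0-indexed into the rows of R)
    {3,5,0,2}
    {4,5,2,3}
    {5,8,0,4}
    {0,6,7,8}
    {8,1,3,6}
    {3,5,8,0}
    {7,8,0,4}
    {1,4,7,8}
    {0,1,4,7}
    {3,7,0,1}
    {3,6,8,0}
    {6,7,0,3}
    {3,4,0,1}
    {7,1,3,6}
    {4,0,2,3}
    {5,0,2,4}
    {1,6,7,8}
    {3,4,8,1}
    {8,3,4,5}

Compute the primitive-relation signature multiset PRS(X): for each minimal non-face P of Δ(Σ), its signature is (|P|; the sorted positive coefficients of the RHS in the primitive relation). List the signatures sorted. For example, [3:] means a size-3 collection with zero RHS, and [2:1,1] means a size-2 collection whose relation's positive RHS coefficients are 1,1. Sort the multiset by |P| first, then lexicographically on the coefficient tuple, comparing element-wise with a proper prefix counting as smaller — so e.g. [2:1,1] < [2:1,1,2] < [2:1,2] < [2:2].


Σ has 14 primitive collections:

  P = {4,6}:  v_{4} + v_{6} = v_{3} + v_{8} — sig = [2:1,1]
  P = {5,7}:  v_{5} + v_{7} = v_{0} + v_{4} — sig = [2:1,1]
  P = {2,6}:  v_{2} + v_{6} = v_{0} + 2·v_{3} + v_{5} + v_{8} — sig = [2:1,1,1,2]
  P = {1,5}:  v_{1} + v_{5} = v_{3} + 2·v_{4} — sig = [2:1,2]
  P = {2,7}:  v_{2} + v_{7} = 2·v_{0} + v_{3} + 2·v_{4} — sig = [2:1,2,2]
  P = {5,6}:  v_{5} + v_{6} = v_{0} + 2·v_{3} + 2·v_{8} — sig = [2:1,2,2]
  P = {1,2}:  v_{1} + v_{2} = v_{0} + 2·v_{3} + 3·v_{4} — sig = [2:1,2,3]
  P = {2,8}:  v_{2} + v_{8} = 2·v_{5} — sig = [2:2]
  P = {3,7,8}:  v_{3} + v_{7} + v_{8} = 0 — sig = [3:]
  P = {0,1,6}:  v_{0} + v_{1} + v_{6} = v_{3} — sig = [3:1]
  P = {0,1,8}:  v_{0} + v_{1} + v_{8} = v_{4} — sig = [3:1]
  P = {3,4,7}:  v_{3} + v_{4} + v_{7} = v_{0} + v_{1} — sig = [3:1,1]
  P = {0,3,4,5}:  v_{0} + v_{3} + v_{4} + v_{5} = v_{2} — sig = [4:1]
  P = {0,3,4,8}:  v_{0} + v_{3} + v_{4} + v_{8} = v_{5} — sig = [4:1]

Hence PRS(X_Σ) =
{ [2:1,1] ×2,  [2:1,1,1,2],  [2:1,2],  [2:1,2,2] ×2,  [2:1,2,3],  [2:2],  [3:],  [3:1] ×2,  [3:1,1],  [4:1] ×2 }


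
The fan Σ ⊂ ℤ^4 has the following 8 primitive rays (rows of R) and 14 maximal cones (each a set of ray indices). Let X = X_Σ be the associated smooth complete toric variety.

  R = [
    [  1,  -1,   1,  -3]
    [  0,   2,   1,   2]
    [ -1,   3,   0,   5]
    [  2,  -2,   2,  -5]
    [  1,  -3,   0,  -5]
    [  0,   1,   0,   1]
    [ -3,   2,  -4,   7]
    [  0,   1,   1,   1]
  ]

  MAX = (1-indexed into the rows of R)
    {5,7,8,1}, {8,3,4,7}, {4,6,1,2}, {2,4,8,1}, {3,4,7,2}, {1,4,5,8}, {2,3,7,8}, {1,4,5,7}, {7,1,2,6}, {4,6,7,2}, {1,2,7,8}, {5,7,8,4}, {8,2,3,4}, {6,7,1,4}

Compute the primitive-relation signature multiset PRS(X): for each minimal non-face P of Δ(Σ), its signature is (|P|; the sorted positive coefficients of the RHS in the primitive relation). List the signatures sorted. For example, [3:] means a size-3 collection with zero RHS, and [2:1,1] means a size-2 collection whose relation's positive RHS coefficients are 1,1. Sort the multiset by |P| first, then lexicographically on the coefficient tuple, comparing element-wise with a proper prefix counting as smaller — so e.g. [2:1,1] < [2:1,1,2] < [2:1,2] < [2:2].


Δ(Σ) — 8 vertices, 9 min non-faces:

  P={3,5}:  v_{3} + v_{5} = 0 ; sig = [2:]
  P={1,3}:  v_{1} + v_{3} = v_{2} ; sig = [2:1]
  P={2,5}:  v_{2} + v_{5} = v_{1} ; sig = [2:1]
  P={6,8}:  v_{6} + v_{8} = v_{2} ; sig = [2:1]
  P={3,6}:  v_{3} + v_{6} = 2·v_{2} + v_{4} + v_{7} ; sig = [2:1,1,2]
  P={5,6}:  v_{5} + v_{6} = 2·v_{1} + v_{4} + v_{7} ; sig = [2:1,1,2]
  P={1,4,7,8}:  v_{1} + v_{4} + v_{7} + v_{8} = 0 ; sig = [4:]
  P={1,2,4,7}:  v_{1} + v_{2} + v_{4} + v_{7} = v_{6} ; sig = [4:1]
  P={2,4,7,8}:  v_{2} + v_{4} + v_{7} + v_{8} = v_{3} ; sig = [4:1]

Sorted signature multiset PRS(X):
    [2:]
    [2:1]
    [2:1]
    [2:1]
    [2:1,1,2]
    [2:1,1,2]
    [4:]
    [4:1]
    [4:1]


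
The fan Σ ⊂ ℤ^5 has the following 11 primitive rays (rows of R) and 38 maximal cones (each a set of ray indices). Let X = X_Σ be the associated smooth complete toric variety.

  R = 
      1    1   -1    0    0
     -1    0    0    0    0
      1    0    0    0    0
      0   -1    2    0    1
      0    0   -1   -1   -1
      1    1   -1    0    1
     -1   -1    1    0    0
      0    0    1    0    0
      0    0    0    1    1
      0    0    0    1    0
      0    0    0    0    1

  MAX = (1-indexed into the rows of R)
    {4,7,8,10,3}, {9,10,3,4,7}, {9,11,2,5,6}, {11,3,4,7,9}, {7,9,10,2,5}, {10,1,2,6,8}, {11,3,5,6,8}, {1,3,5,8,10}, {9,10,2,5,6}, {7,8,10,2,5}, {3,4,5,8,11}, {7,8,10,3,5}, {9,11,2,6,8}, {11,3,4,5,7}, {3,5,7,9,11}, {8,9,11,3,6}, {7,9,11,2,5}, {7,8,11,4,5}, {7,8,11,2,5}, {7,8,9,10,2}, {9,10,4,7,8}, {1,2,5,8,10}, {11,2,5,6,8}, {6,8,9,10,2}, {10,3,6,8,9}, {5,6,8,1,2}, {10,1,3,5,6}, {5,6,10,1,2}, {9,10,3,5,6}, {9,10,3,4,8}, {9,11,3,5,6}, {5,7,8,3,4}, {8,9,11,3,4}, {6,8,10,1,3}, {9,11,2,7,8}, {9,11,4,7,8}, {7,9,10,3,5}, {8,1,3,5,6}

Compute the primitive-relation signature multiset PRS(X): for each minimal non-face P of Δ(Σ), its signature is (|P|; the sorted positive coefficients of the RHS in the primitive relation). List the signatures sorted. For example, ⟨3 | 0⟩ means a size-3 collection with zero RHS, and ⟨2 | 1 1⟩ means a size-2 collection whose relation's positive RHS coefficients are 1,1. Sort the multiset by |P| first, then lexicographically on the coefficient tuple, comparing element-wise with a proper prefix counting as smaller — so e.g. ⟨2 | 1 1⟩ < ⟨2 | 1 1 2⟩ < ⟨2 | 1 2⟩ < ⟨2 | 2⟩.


15 minimal non-faces of Δ(Σ) (on 11 rays):

  P={1,7}:  v_{1} + v_{7} = 0  so sig = ⟨2 | 0⟩
  P={2,3}:  v_{2} + v_{3} = 0  so sig = ⟨2 | 0⟩
  P={1,11}:  v_{1} + v_{11} = v_{6}  so sig = ⟨2 | 1⟩
  P={6,7}:  v_{6} + v_{7} = v_{11}  so sig = ⟨2 | 1⟩
  P={10,11}:  v_{10} + v_{11} = v_{9}  so sig = ⟨2 | 1⟩
  P={1,9}:  v_{1} + v_{9} = v_{6} + v_{10}  so sig = ⟨2 | 1 1⟩
  P={1,4}:  v_{1} + v_{4} = v_{3} + v_{8} + v_{11}  so sig = ⟨2 | 1 1 1⟩
  P={2,4}:  v_{2} + v_{4} = v_{7} + v_{8} + v_{11}  so sig = ⟨2 | 1 1 1⟩
  P={4,6}:  v_{4} + v_{6} = v_{3} + v_{8} + 2·v_{11}  so sig = ⟨2 | 1 1 2⟩
  P={5,8,9}:  v_{5} + v_{8} + v_{9} = 0  so sig = ⟨3 | 0⟩
  P={4,5,10}:  v_{4} + v_{5} + v_{10} = v_{3} + v_{7}  so sig = ⟨3 | 1 1⟩
  P={4,5,9}:  v_{4} + v_{5} + v_{9} = v_{3} + v_{7} + v_{11}  so sig = ⟨3 | 1 1 1⟩
  P={3,7,8,11}:  v_{3} + v_{7} + v_{8} + v_{11} = v_{4}  so sig = ⟨4 | 1⟩
  P={5,6,8,10}:  v_{5} + v_{6} + v_{8} + v_{10} = v_{1}  so sig = ⟨4 | 1⟩
  P={3,7,8,9}:  v_{3} + v_{7} + v_{8} + v_{9} = v_{4} + v_{10}  so sig = ⟨4 | 1 1⟩

so the primitive-relation signature multiset is
    ⟨2 | 0⟩
    ⟨2 | 0⟩
    ⟨2 | 1⟩
    ⟨2 | 1⟩
    ⟨2 | 1⟩
    ⟨2 | 1 1⟩
    ⟨2 | 1 1 1⟩
    ⟨2 | 1 1 1⟩
    ⟨2 | 1 1 2⟩
    ⟨3 | 0⟩
    ⟨3 | 1 1⟩
    ⟨3 | 1 1 1⟩
    ⟨4 | 1⟩
    ⟨4 | 1⟩
    ⟨4 | 1 1⟩


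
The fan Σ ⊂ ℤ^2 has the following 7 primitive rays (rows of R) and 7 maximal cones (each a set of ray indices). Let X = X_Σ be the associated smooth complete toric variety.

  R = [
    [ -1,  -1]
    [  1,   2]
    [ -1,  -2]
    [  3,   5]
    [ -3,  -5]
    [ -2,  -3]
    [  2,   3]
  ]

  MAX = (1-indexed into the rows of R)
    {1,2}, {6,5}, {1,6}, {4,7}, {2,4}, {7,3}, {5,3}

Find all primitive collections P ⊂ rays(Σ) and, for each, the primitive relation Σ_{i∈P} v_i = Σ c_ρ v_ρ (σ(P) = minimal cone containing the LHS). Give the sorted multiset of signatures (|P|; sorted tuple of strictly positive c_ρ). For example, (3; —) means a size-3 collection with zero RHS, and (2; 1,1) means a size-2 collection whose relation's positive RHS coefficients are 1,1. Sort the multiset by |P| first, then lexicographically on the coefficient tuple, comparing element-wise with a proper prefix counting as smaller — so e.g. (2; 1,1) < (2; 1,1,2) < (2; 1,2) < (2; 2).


14 minimal non-faces of Δ(Σ) (on 7 rays):

  P={2,3}:  v_{2} + v_{3} = 0  →  sig = (2; —)
  P={4,5}:  v_{4} + v_{5} = 0  →  sig = (2; —)
  P={6,7}:  v_{6} + v_{7} = 0  →  sig = (2; —)
  P={1,3}:  v_{1} + v_{3} = v_{6}  →  sig = (2; 1)
  P={1,7}:  v_{1} + v_{7} = v_{2}  →  sig = (2; 1)
  P={2,5}:  v_{2} + v_{5} = v_{6}  →  sig = (2; 1)
  P={2,6}:  v_{2} + v_{6} = v_{1}  →  sig = (2; 1)
  P={2,7}:  v_{2} + v_{7} = v_{4}  →  sig = (2; 1)
  P={3,4}:  v_{3} + v_{4} = v_{7}  →  sig = (2; 1)
  P={3,6}:  v_{3} + v_{6} = v_{5}  →  sig = (2; 1)
  P={4,6}:  v_{4} + v_{6} = v_{2}  →  sig = (2; 1)
  P={5,7}:  v_{5} + v_{7} = v_{3}  →  sig = (2; 1)
  P={1,4}:  v_{1} + v_{4} = 2·v_{2}  →  sig = (2; 2)
  P={1,5}:  v_{1} + v_{5} = 2·v_{6}  →  sig = (2; 2)

Hence PRS(X_Σ) =
[(2; —), (2; —), (2; —), (2; 1), (2; 1), (2; 1), (2; 1), (2; 1), (2; 1), (2; 1), (2; 1), (2; 1), (2; 2), (2; 2)]


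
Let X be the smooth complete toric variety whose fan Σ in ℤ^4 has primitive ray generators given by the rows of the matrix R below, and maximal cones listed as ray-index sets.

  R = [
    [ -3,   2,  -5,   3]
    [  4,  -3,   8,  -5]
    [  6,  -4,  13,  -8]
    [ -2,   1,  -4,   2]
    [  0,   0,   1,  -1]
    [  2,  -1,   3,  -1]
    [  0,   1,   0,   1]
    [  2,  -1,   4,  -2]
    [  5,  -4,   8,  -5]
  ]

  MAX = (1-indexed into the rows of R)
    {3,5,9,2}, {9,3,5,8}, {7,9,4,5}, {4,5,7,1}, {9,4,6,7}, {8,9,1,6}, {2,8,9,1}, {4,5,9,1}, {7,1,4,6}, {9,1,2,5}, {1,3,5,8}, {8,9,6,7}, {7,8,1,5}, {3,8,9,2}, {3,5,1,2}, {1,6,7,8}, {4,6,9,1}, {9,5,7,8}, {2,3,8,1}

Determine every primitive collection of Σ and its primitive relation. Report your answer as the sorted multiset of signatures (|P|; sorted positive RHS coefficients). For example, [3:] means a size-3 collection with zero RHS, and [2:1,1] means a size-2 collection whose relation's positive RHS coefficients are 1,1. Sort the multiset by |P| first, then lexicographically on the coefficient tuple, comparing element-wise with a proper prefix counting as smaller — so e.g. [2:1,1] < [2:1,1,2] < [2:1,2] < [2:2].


The 12 primitive collections of Σ (r=9, n=4):

  • {4,8}:  v_{4} + v_{8} = 0  ⇒ sig = [2:]
  • {5,6}:  v_{5} + v_{6} = v_{8}  ⇒ sig = [2:1]
  • {3,4}:  v_{3} + v_{4} = v_{2} + v_{5}  ⇒ sig = [2:1,1]
  • {2,4}:  v_{2} + v_{4} = v_{1} + v_{5} + v_{9}  ⇒ sig = [2:1,1,1]
  • {2,6}:  v_{2} + v_{6} = v_{1} + 2·v_{8} + v_{9}  ⇒ sig = [2:1,1,2]
  • {3,6}:  v_{3} + v_{6} = v_{2} + 2·v_{8}  ⇒ sig = [2:1,2]
  • {3,7}:  v_{3} + v_{7} = v_{5} + 3·v_{8}  ⇒ sig = [2:1,3]
  • {2,7}:  v_{2} + v_{7} = 2·v_{8}  ⇒ sig = [2:2]
  • {1,7,9}:  v_{1} + v_{7} + v_{9} = v_{6}  ⇒ sig = [3:1]
  • {2,5,8}:  v_{2} + v_{5} + v_{8} = v_{3}  ⇒ sig = [3:1]
  • {1,3,9}:  v_{1} + v_{3} + v_{9} = 2·v_{2}  ⇒ sig = [3:2]
  • {1,5,8,9}:  v_{1} + v_{5} + v_{8} + v_{9} = v_{2}  ⇒ sig = [4:1]

Signatures (|P|; sorted positive RHS coefficients), sorted:
    |P|=2: 8 collections, coeffs (), (1), (1,1), (1,1,1), (1,1,2), (1,2), (1,3), (2)
    |P|=3: 3 collections, coeffs (1), (1), (2)
    |P|=4: 1 collection, coeffs (1)


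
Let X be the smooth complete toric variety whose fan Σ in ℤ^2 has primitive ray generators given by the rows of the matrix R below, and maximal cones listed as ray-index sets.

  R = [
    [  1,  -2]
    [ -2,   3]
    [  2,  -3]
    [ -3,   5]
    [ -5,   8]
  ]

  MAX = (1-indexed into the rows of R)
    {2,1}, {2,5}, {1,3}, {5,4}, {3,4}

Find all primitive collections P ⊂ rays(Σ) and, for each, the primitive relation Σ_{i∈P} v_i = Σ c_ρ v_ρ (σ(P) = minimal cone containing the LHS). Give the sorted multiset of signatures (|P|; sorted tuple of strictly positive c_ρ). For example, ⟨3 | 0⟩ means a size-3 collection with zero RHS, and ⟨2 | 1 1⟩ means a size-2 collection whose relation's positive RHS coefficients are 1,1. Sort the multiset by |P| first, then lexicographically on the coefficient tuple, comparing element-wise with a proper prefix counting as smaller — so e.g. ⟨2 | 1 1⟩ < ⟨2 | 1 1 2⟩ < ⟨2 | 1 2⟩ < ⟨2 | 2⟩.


Minimal non-faces — 5 found among 5 rays, 5 max cones:

  P={2,3}:  v_{2} + v_{3} = 0  so sig = ⟨2 | 0⟩
  P={1,4}:  v_{1} + v_{4} = v_{2}  so sig = ⟨2 | 1⟩
  P={2,4}:  v_{2} + v_{4} = v_{5}  so sig = ⟨2 | 1⟩
  P={3,5}:  v_{3} + v_{5} = v_{4}  so sig = ⟨2 | 1⟩
  P={1,5}:  v_{1} + v_{5} = 2·v_{2}  so sig = ⟨2 | 2⟩

Sorted signature multiset PRS(X):
    |P|=2: 5 collections, coeffs (), (1), (1), (1), (2)


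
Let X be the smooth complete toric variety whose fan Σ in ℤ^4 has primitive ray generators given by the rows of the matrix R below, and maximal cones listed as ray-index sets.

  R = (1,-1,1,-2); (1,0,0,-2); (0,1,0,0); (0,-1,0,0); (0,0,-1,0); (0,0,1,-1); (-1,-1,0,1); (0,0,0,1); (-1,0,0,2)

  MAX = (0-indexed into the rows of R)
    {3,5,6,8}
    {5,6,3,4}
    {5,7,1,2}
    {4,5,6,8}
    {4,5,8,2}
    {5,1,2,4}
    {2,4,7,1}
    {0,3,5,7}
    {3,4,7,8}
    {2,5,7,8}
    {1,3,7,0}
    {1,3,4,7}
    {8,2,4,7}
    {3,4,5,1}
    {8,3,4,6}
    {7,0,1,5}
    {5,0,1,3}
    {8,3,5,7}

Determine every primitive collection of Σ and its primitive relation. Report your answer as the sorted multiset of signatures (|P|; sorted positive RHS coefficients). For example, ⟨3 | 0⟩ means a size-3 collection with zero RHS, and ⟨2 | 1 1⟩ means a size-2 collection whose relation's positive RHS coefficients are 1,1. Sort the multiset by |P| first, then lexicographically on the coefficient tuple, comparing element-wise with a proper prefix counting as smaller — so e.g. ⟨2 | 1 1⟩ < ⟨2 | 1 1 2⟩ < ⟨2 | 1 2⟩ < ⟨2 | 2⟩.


Primitive collections (12):

  P = {1,8}:  v_{1} + v_{8} = 0  →  sig = ⟨2 | 0⟩
  P = {2,3}:  v_{2} + v_{3} = 0  →  sig = ⟨2 | 0⟩
  P = {0,4}:  v_{0} + v_{4} = v_{1} + v_{3}  →  sig = ⟨2 | 1 1⟩
  P = {6,7}:  v_{6} + v_{7} = v_{3} + v_{8}  →  sig = ⟨2 | 1 1⟩
  P = {0,2}:  v_{0} + v_{2} = v_{1} + v_{5} + v_{7}  →  sig = ⟨2 | 1 1 1⟩
  P = {0,8}:  v_{0} + v_{8} = v_{3} + v_{5} + v_{7}  →  sig = ⟨2 | 1 1 1⟩
  P = {1,6}:  v_{1} + v_{6} = v_{3} + v_{4} + v_{5}  →  sig = ⟨2 | 1 1 1⟩
  P = {2,6}:  v_{2} + v_{6} = v_{4} + v_{5} + v_{8}  →  sig = ⟨2 | 1 1 1⟩
  P = {0,6}:  v_{0} + v_{6} = 2·v_{3} + v_{5}  →  sig = ⟨2 | 1 2⟩
  P = {4,5,7}:  v_{4} + v_{5} + v_{7} = 0  →  sig = ⟨3 | 0⟩
  P = {1,3,5,7}:  v_{1} + v_{3} + v_{5} + v_{7} = v_{0}  →  sig = ⟨4 | 1⟩
  P = {3,4,5,8}:  v_{3} + v_{4} + v_{5} + v_{8} = v_{6}  →  sig = ⟨4 | 1⟩

Hence PRS(X_Σ) =
    |P|=2: 9 collections, coeffs (), (), (1,1), (1,1), (1,1,1), (1,1,1), (1,1,1), (1,1,1), (1,2)
    |P|=3: 1 collection, coeffs ()
    |P|=4: 2 collections, coeffs (1), (1)


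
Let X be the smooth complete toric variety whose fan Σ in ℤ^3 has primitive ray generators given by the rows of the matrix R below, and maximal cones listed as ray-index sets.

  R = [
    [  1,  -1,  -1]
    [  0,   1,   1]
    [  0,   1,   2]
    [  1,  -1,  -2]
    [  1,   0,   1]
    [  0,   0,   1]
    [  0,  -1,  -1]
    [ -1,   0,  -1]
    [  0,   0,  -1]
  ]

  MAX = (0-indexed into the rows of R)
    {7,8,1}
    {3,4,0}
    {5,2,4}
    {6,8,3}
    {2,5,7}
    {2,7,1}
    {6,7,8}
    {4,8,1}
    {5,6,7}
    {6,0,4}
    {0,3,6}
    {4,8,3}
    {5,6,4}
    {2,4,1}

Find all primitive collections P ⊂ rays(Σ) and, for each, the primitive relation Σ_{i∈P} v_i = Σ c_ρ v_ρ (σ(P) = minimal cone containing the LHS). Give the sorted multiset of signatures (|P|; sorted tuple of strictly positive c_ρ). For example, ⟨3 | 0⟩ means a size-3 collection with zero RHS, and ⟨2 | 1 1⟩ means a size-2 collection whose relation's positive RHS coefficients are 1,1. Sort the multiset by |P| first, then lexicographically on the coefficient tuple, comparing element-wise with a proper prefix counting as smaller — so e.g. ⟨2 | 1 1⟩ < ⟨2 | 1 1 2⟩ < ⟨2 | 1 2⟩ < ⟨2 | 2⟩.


|primitive collections| = 17. Relations:

  • {1,6}:  v_{1} + v_{6} = 0  →  sig = ⟨2 | 0⟩
  • {4,7}:  v_{4} + v_{7} = 0  →  sig = ⟨2 | 0⟩
  • {5,8}:  v_{5} + v_{8} = 0  →  sig = ⟨2 | 0⟩
  • {0,2}:  v_{0} + v_{2} = v_{4}  →  sig = ⟨2 | 1⟩
  • {0,8}:  v_{0} + v_{8} = v_{3}  →  sig = ⟨2 | 1⟩
  • {1,5}:  v_{1} + v_{5} = v_{2}  →  sig = ⟨2 | 1⟩
  • {2,6}:  v_{2} + v_{6} = v_{5}  →  sig = ⟨2 | 1⟩
  • {2,8}:  v_{2} + v_{8} = v_{1}  →  sig = ⟨2 | 1⟩
  • {3,5}:  v_{3} + v_{5} = v_{0}  →  sig = ⟨2 | 1⟩
  • {0,1}:  v_{0} + v_{1} = v_{4} + v_{8}  →  sig = ⟨2 | 1 1⟩
  • {0,5}:  v_{0} + v_{5} = v_{4} + v_{6}  →  sig = ⟨2 | 1 1⟩
  • {0,7}:  v_{0} + v_{7} = v_{6} + v_{8}  →  sig = ⟨2 | 1 1⟩
  • {2,3}:  v_{2} + v_{3} = v_{4} + v_{8}  →  sig = ⟨2 | 1 1⟩
  • {1,3}:  v_{1} + v_{3} = v_{4} + 2·v_{8}  →  sig = ⟨2 | 1 2⟩
  • {3,7}:  v_{3} + v_{7} = v_{6} + 2·v_{8}  →  sig = ⟨2 | 1 2⟩
  • {4,6,8}:  v_{4} + v_{6} + v_{8} = v_{0}  →  sig = ⟨3 | 1⟩
  • {3,4,6}:  v_{3} + v_{4} + v_{6} = 2·v_{0}  →  sig = ⟨3 | 2⟩

so the primitive-relation signature multiset is
    |P|=2: 15 collections, coeffs (), (), (), (1), (1), (1), (1), (1), (1), (1,1), (1,1), (1,1), (1,1), (1,2), (1,2)
    |P|=3: 2 collections, coeffs (1), (2)


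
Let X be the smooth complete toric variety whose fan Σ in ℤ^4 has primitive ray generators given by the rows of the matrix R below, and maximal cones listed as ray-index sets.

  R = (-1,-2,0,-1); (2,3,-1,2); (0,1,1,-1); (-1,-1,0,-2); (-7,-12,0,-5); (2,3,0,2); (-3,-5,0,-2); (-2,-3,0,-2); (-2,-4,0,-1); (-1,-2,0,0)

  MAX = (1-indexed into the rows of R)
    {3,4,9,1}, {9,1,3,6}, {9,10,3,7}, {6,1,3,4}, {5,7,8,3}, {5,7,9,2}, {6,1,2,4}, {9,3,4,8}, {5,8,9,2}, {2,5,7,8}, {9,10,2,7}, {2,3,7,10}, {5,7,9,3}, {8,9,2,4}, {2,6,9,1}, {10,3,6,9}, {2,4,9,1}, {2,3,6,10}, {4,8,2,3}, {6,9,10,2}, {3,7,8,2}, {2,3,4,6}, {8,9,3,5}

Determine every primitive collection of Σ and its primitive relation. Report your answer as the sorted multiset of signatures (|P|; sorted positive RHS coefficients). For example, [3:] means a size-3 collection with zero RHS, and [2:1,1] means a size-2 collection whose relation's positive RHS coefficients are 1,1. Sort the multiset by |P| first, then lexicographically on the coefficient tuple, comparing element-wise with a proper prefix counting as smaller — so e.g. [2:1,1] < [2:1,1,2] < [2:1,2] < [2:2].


Δ(Σ) — 10 vertices, 17 min non-faces:

  {6,8}:  v_{6} + v_{8} = 0  so sig = [2:]
  {1,10}:  v_{1} + v_{10} = v_{9}  so sig = [2:1]
  {4,10}:  v_{4} + v_{10} = v_{8}  so sig = [2:1]
  {6,7}:  v_{6} + v_{7} = v_{10}  so sig = [2:1]
  {8,10}:  v_{8} + v_{10} = v_{7}  so sig = [2:1]
  {1,7}:  v_{1} + v_{7} = v_{8} + v_{9}  so sig = [2:1,1]
  {1,8}:  v_{1} + v_{8} = v_{4} + v_{9}  so sig = [2:1,1]
  {5,6}:  v_{5} + v_{6} = v_{7} + v_{9}  so sig = [2:1,1]
  {5,10}:  v_{5} + v_{10} = 2·v_{7} + v_{9}  so sig = [2:1,2]
  {4,5}:  v_{4} + v_{5} = 3·v_{8} + v_{9}  so sig = [2:1,3]
  {4,7}:  v_{4} + v_{7} = 2·v_{8}  so sig = [2:2]
  {1,5}:  v_{1} + v_{5} = 2·v_{8} + 2·v_{9}  so sig = [2:2,2]
  {2,3,9}:  v_{2} + v_{3} + v_{9} = 0  so sig = [3:]
  {4,6,9}:  v_{4} + v_{6} + v_{9} = v_{1}  so sig = [3:1]
  {7,8,9}:  v_{7} + v_{8} + v_{9} = v_{5}  so sig = [3:1]
  {1,2,3}:  v_{1} + v_{2} + v_{3} = v_{4} + v_{6}  so sig = [3:1,1]
  {2,3,5}:  v_{2} + v_{3} + v_{5} = v_{7} + v_{8}  so sig = [3:1,1]

Signatures (|P|; sorted positive RHS coefficients), sorted:
{ [2:],  [2:1] ×4,  [2:1,1] ×3,  [2:1,2],  [2:1,3],  [2:2],  [2:2,2],  [3:],  [3:1] ×2,  [3:1,1] ×2 }


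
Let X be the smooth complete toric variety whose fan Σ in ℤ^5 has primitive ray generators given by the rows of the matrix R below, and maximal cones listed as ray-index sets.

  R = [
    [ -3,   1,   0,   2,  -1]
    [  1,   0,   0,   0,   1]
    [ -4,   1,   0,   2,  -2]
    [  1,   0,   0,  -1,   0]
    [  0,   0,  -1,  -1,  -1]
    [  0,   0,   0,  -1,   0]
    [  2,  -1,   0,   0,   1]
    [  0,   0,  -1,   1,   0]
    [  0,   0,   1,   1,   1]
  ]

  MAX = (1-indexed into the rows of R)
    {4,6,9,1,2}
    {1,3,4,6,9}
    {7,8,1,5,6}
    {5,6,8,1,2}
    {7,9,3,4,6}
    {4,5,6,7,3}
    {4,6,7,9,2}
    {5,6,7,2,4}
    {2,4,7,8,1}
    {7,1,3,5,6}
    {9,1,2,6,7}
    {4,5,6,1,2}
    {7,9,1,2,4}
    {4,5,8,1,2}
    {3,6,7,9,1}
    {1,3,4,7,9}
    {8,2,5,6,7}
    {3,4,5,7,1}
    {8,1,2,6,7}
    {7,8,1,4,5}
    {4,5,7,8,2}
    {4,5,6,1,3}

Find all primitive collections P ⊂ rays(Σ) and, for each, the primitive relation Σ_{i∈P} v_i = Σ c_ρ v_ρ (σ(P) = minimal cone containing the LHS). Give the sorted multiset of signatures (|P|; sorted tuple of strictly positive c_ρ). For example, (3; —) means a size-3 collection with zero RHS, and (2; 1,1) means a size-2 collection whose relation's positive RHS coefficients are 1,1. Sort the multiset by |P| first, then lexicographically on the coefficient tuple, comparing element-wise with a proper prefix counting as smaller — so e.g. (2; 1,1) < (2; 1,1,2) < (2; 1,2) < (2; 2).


Σ has 7 primitive collections:

  • {5,9}:  v_{5} + v_{9} = 0  ⟹  sig = (2; —)
  • {2,3}:  v_{2} + v_{3} = v_{1}  ⟹  sig = (2; 1)
  • {8,9}:  v_{8} + v_{9} = v_{1} + v_{2} + v_{7}  ⟹  sig = (2; 1,1,1)
  • {3,8}:  v_{3} + v_{8} = 2·v_{1} + v_{5} + v_{7}  ⟹  sig = (2; 1,1,2)
  • {4,6,8}:  v_{4} + v_{6} + v_{8} = v_{2} + v_{5}  ⟹  sig = (3; 1,1)
  • {1,4,6,7}:  v_{1} + v_{4} + v_{6} + v_{7} = 0  ⟹  sig = (4; —)
  • {1,2,5,7}:  v_{1} + v_{2} + v_{5} + v_{7} = v_{8}  ⟹  sig = (4; 1)

Signatures (|P|; sorted positive RHS coefficients), sorted:
[(2; —), (2; 1), (2; 1,1,1), (2; 1,1,2), (3; 1,1), (4; —), (4; 1)]
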